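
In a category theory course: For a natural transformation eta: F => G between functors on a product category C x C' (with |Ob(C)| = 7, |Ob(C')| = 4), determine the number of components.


A natural transformation eta: F => G assigns one component morphism per
object of the domain category.
The domain is the product category C x C', so
|Ob(C x C')| = |Ob(C)| * |Ob(C')| = 7 * 4 = 28.
Therefore eta has 28 component morphisms.

28


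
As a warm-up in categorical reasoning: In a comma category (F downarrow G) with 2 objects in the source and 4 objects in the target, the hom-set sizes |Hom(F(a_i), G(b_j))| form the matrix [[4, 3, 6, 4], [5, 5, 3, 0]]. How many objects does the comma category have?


Objects of (F downarrow G) are triples (a, b, h: F(a)->G(b)).
The count equals the sum of all entries in the hom-matrix.
sum(row 0) = 17
sum(row 1) = 13
Grand total = 30

30


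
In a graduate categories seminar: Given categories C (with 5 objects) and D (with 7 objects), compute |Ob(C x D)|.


The product category C x D has objects that are pairs (c, d).
Number of pairs = |Ob(C)| * |Ob(D)| = 5 * 7 = 35

35


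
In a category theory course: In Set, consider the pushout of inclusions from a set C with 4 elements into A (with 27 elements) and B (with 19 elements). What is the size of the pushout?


The pushout A +_C B identifies the images of C in A and B.
|A +_C B| = |A| + |B| - |C| (for injections).
= 27 + 19 - 4 = 42

42


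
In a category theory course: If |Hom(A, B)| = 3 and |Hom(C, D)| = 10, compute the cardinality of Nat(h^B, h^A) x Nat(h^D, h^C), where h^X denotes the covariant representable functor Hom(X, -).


By the Yoneda lemma, Nat(h^B, h^A) is isomorphic to Hom(A, B),
so |Nat(h^B, h^A)| = |Hom(A, B)| and |Nat(h^D, h^C)| = |Hom(C, D)|.
|Hom(A, B)| = 3, |Hom(C, D)| = 10.
|Nat(h^B, h^A) x Nat(h^D, h^C)| = 3 * 10 = 30

30


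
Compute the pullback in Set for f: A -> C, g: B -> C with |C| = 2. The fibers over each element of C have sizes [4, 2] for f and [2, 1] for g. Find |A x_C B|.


The pullback A x_C B consists of pairs (a, b) with f(a) = g(b).
For each element c in C, the fiber product has |f^-1(c)| * |g^-1(c)| elements.
Summing over C: 4 * 2 + 2 * 1
= 8 + 2 = 10

10


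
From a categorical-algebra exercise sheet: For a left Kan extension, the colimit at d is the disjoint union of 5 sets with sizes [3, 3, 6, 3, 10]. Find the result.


Pointwise, the left Kan extension (Lan_F H)(d) is the colimit, indexed
by the comma category (F downarrow d), of H composed with the
projection (F downarrow d) -> C. Here that colimit is given
as a coproduct (disjoint union) of sets, so its cardinality is the
sum of the sizes of the summands.
Coproduct of sets with sizes: 3 + 3 + 6 + 3 + 10
= 25

25


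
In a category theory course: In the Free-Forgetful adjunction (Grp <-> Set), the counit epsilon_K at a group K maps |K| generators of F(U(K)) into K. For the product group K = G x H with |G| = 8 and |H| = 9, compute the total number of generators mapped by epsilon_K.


The counit epsilon_K: F(U(K)) -> K of the Free-Forgetful adjunction
maps |K| generators of F(U(K)) into K. For K = G x H (the product group),
|G x H| = |G| * |H|.
Total generators mapped = 8 * 9 = 72.

72


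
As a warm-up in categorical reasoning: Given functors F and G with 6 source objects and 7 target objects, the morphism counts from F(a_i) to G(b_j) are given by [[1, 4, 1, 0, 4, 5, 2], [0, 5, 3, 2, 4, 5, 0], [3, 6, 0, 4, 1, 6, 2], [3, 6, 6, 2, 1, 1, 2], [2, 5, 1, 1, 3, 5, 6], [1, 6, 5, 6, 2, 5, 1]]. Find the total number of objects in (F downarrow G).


Objects of (F downarrow G) are triples (a, b, h: F(a)->G(b)).
The count equals the sum of all entries in the hom-matrix.
sum(row 0) = 17
sum(row 1) = 19
sum(row 2) = 22
sum(row 3) = 21
sum(row 4) = 23
sum(row 5) = 26
Grand total = 128

128


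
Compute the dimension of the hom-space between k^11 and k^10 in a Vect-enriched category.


In Vect-enriched categories, Hom(k^n, k^m) is the space of m x n matrices.
dim(Hom(k^11, k^10)) = 10 * 11 = 110

110


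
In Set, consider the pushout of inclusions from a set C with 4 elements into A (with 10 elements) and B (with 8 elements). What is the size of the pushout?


The pushout A +_C B identifies the images of C in A and B.
|A +_C B| = |A| + |B| - |C| (for injections).
= 10 + 8 - 4 = 14

14


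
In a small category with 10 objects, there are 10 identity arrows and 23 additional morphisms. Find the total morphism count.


Each object has an identity morphism, giving 10 identities.
Adding the 23 non-identity morphisms:
Total = 10 + 23 = 33

33


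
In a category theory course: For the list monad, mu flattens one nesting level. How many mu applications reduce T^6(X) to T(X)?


Each application of mu: T^2 -> T removes one layer of nesting.
Starting at depth 6 (i.e., T^6(X)), we need to reach T(X).
Number of mu applications = 6 - 1 = 5

5


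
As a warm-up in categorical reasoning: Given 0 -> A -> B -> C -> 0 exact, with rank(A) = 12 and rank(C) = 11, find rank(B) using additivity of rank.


For a short exact sequence 0 -> A -> B -> C -> 0,
rank is additive: rank(B) = rank(A) + rank(C).
rank(B) = 12 + 11 = 23

23


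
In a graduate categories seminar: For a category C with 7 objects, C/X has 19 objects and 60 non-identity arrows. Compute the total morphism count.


In the slice category C/X, objects are morphisms to X.
Identity morphisms: 19 (one per object of C/X).
Non-identity morphisms: 60.
Total = 19 + 60 = 79

79


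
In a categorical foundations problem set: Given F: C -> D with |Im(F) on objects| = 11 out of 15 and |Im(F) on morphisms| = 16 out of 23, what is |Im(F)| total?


The image of F consists of distinct objects and distinct morphisms.
|Im(F)| on objects = 11
|Im(F)| on morphisms = 16
Total image cardinality = 11 + 16 = 27

27


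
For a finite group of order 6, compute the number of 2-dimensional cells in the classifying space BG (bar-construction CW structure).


In the bar-construction CW model of BG, the n-cells are indexed by
n-tuples [g_1|...|g_n] of non-identity elements of G (degenerate
simplices with some g_i = e do not contribute cells), so there are
(|G| - 1)^n n-cells.
For dim = 2 with |G| = 6:
cells = (6 - 1)^2 = 5^2 = 25

25


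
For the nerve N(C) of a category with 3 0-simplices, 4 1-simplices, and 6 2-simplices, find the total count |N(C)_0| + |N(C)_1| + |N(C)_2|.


The 2-skeleton of the nerve N(C) consists of simplices in dimensions 0, 1, 2:
  |N(C)_0| = 3 (objects)
  |N(C)_1| = 4 (morphisms)
  |N(C)_2| = 6 (composable pairs)
Total = 3 + 4 + 6 = 13

13


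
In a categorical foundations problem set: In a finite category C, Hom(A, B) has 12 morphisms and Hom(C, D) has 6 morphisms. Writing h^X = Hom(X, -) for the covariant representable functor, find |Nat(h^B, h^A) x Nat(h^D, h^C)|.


By the Yoneda lemma, Nat(h^B, h^A) is isomorphic to Hom(A, B),
so |Nat(h^B, h^A)| = |Hom(A, B)| and |Nat(h^D, h^C)| = |Hom(C, D)|.
|Hom(A, B)| = 12, |Hom(C, D)| = 6.
|Nat(h^B, h^A) x Nat(h^D, h^C)| = 12 * 6 = 72

72


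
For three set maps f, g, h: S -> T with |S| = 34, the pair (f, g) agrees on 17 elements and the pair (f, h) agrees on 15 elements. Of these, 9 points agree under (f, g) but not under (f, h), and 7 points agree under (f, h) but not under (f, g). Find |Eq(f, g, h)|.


Eq(f, g, h) is the triple-agreement set: points in S where all three
maps take the same value. Using inclusion-exclusion on the pairwise data:
Pair (f, g) agrees on 17 points; pair (f, h) on 15 points.
Points agreeing under (f, g) but not (f, h) = 9; under (f, h) but not (f, g) = 7.
Triple-agreement = agreement-in-(f, g) minus points that agree under (f, g) but not (f, h):
|Eq(f, g, h)| = 17 - 9 = 8
(cross-check via (f, h): 15 - 7 = 8.)

8


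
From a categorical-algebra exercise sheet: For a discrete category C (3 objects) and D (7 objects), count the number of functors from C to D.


A functor from a discrete category C to D is determined by
where each object maps. Each of the 3 objects of C can map
to any of the 7 objects of D independently.
Number of functors = 7^3 = 343

343


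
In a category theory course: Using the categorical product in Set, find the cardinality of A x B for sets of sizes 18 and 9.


In Set, the product A x B is the Cartesian product.
By the universal property, |A x B| = |A| * |B|.
|A x B| = 18 * 9 = 162

162


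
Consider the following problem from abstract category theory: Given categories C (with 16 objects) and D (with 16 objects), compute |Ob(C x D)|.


The product category C x D has objects that are pairs (c, d).
Number of pairs = |Ob(C)| * |Ob(D)| = 16 * 16 = 256

256


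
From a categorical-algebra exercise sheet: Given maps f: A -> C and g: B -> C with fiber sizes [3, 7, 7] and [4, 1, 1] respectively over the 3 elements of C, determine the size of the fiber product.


The pullback A x_C B consists of pairs (a, b) with f(a) = g(b).
For each element c in C, the fiber product has |f^-1(c)| * |g^-1(c)| elements.
Summing over C: 3 * 4 + 7 * 1 + 7 * 1
= 12 + 7 + 7 = 26

26


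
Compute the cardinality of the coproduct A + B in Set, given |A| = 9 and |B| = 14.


In Set, the coproduct A + B is the disjoint union.
|A + B| = |A| + |B| = 9 + 14 = 23

23


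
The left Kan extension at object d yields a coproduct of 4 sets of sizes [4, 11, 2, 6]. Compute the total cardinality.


Pointwise, the left Kan extension (Lan_F H)(d) is the colimit, indexed
by the comma category (F downarrow d), of H composed with the
projection (F downarrow d) -> C. Here that colimit is given
as a coproduct (disjoint union) of sets, so its cardinality is the
sum of the sizes of the summands.
Coproduct of sets with sizes: 4 + 11 + 2 + 6
= 23

23


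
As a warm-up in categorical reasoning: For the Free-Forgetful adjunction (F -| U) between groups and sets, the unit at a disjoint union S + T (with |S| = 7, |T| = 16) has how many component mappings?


The unit eta_X: X -> U(F(X)) of the Free-Forgetful adjunction
maps each element of X to a generator of F(X). For X = S + T (disjoint
union in Set), |S + T| = |S| + |T|.
Total mappings = 7 + 16 = 23.

23


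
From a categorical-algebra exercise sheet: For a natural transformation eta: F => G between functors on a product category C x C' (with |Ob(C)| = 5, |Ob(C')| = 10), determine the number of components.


A natural transformation eta: F => G assigns one component morphism per
object of the domain category.
The domain is the product category C x C', so
|Ob(C x C')| = |Ob(C)| * |Ob(C')| = 5 * 10 = 50.
Therefore eta has 50 component morphisms.

50


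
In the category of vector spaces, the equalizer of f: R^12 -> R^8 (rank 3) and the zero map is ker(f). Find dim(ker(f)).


The equalizer of f and the zero map is ker(f).
By the rank-nullity theorem: dim(ker(f)) = dim(domain) - rank(f).
dim(ker(f)) = 12 - 3 = 9

9


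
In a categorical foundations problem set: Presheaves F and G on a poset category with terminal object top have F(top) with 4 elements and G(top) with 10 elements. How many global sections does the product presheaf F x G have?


Global sections of a presheaf on a poset with terminal top satisfy
Gamma(H) ~ H(top). Presheaves admit pointwise products, so
(F x G)(top) = F(top) x G(top) (Cartesian product).
|Gamma(F x G)| = |F(top)| * |G(top)| = 4 * 10 = 40.

40


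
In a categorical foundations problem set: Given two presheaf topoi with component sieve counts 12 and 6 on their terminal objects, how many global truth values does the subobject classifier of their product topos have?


In a product of presheaf topoi E_1 x E_2, the subobject classifier
is Omega = Omega_1 x Omega_2 (componentwise), so
|Omega(top)| = |Omega_1(top_1)| * |Omega_2(top_2)|.
= 12 * 6 = 72.

72


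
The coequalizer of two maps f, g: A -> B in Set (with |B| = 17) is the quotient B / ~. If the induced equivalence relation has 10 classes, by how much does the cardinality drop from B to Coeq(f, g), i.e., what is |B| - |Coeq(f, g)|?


The coequalizer Coeq(f, g) = B / ~ has one element per equivalence class.
|B| = 17, |Coeq(f, g)| = 10.
|B| - |Coeq(f, g)| = 17 - 10 = 7.

7


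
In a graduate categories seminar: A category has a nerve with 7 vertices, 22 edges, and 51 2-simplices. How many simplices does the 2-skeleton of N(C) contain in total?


The 2-skeleton of the nerve N(C) consists of simplices in dimensions 0, 1, 2:
  |N(C)_0| = 7 (objects)
  |N(C)_1| = 22 (morphisms)
  |N(C)_2| = 51 (composable pairs)
Total = 7 + 22 + 51 = 80

80


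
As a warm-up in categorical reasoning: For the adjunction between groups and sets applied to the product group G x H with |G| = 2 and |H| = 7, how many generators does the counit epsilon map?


The counit epsilon_K: F(U(K)) -> K of the Free-Forgetful adjunction
maps |K| generators of F(U(K)) into K. For K = G x H (the product group),
|G x H| = |G| * |H|.
Total generators mapped = 2 * 7 = 14.

14


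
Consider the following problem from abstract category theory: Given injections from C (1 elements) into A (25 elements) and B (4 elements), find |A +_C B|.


The pushout A +_C B identifies the images of C in A and B.
|A +_C B| = |A| + |B| - |C| (for injections).
= 25 + 4 - 1 = 28

28


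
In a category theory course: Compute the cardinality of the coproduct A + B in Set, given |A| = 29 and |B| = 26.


In Set, the coproduct A + B is the disjoint union.
|A + B| = |A| + |B| = 29 + 26 = 55

55


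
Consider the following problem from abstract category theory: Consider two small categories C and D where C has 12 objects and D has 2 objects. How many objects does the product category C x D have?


The product category C x D has objects that are pairs (c, d).
Number of pairs = |Ob(C)| * |Ob(D)| = 12 * 2 = 24

24


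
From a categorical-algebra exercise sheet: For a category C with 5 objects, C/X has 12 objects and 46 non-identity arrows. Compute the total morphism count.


In the slice category C/X, objects are morphisms to X.
Identity morphisms: 12 (one per object of C/X).
Non-identity morphisms: 46.
Total = 12 + 46 = 58

58


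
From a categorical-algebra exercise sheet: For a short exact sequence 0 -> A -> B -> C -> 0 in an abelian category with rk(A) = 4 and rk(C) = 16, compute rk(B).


For a short exact sequence 0 -> A -> B -> C -> 0,
rank is additive: rank(B) = rank(A) + rank(C).
rank(B) = 4 + 16 = 20

20


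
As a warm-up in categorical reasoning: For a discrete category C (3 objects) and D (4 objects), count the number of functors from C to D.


A functor from a discrete category C to D is determined by
where each object maps. Each of the 3 objects of C can map
to any of the 4 objects of D independently.
Number of functors = 4^3 = 64

64


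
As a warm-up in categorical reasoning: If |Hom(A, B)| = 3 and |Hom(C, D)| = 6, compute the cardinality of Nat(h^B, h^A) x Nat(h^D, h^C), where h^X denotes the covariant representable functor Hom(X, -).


By the Yoneda lemma, Nat(h^B, h^A) is isomorphic to Hom(A, B),
so |Nat(h^B, h^A)| = |Hom(A, B)| and |Nat(h^D, h^C)| = |Hom(C, D)|.
|Hom(A, B)| = 3, |Hom(C, D)| = 6.
|Nat(h^B, h^A) x Nat(h^D, h^C)| = 3 * 6 = 18

18


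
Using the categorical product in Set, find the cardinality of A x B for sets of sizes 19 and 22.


In Set, the product A x B is the Cartesian product.
By the universal property, |A x B| = |A| * |B|.
|A x B| = 19 * 22 = 418

418


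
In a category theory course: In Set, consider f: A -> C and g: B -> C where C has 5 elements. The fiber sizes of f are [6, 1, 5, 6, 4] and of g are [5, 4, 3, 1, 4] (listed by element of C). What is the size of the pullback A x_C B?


The pullback A x_C B consists of pairs (a, b) with f(a) = g(b).
For each element c in C, the fiber product has |f^-1(c)| * |g^-1(c)| elements.
Summing over C: 6 * 5 + 1 * 4 + 5 * 3 + 6 * 1 + 4 * 4
= 30 + 4 + 15 + 6 + 16 = 71

71


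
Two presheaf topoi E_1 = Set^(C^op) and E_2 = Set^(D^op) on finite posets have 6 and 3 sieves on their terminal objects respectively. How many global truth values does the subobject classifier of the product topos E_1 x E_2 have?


In a product of presheaf topoi E_1 x E_2, the subobject classifier
is Omega = Omega_1 x Omega_2 (componentwise), so
|Omega(top)| = |Omega_1(top_1)| * |Omega_2(top_2)|.
= 6 * 3 = 18.

18


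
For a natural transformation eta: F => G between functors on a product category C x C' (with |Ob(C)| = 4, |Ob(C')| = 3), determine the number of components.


A natural transformation eta: F => G assigns one component morphism per
object of the domain category.
The domain is the product category C x C', so
|Ob(C x C')| = |Ob(C)| * |Ob(C')| = 4 * 3 = 12.
Therefore eta has 12 component morphisms.

12


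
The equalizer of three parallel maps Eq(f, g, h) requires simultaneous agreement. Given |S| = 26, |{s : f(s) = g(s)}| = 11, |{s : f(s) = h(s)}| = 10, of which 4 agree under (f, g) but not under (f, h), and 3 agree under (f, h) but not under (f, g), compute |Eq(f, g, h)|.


Eq(f, g, h) is the triple-agreement set: points in S where all three
maps take the same value. Using inclusion-exclusion on the pairwise data:
Pair (f, g) agrees on 11 points; pair (f, h) on 10 points.
Points agreeing under (f, g) but not (f, h) = 4; under (f, h) but not (f, g) = 3.
Triple-agreement = agreement-in-(f, g) minus points that agree under (f, g) but not (f, h):
|Eq(f, g, h)| = 11 - 4 = 7
(cross-check via (f, h): 10 - 3 = 7.)

7


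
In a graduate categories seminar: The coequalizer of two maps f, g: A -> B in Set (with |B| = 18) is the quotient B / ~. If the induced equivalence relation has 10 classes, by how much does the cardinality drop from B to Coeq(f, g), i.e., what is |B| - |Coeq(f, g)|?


The coequalizer Coeq(f, g) = B / ~ has one element per equivalence class.
|B| = 18, |Coeq(f, g)| = 10.
|B| - |Coeq(f, g)| = 18 - 10 = 8.

8


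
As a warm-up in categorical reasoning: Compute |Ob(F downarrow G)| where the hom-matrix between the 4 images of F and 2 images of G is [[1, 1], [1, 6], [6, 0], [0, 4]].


Objects of (F downarrow G) are triples (a, b, h: F(a)->G(b)).
The count equals the sum of all entries in the hom-matrix.
sum(row 0) = 2
sum(row 1) = 7
sum(row 2) = 6
sum(row 3) = 4
Grand total = 19

19


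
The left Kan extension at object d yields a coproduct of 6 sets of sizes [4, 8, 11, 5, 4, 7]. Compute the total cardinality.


Pointwise, the left Kan extension (Lan_F H)(d) is the colimit, indexed
by the comma category (F downarrow d), of H composed with the
projection (F downarrow d) -> C. Here that colimit is given
as a coproduct (disjoint union) of sets, so its cardinality is the
sum of the sizes of the summands.
Coproduct of sets with sizes: 4 + 8 + 11 + 5 + 4 + 7
= 39

39


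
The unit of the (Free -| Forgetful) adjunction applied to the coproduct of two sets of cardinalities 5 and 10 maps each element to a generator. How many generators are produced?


The unit eta_X: X -> U(F(X)) of the Free-Forgetful adjunction
maps each element of X to a generator of F(X). For X = S + T (disjoint
union in Set), |S + T| = |S| + |T|.
Total mappings = 5 + 10 = 15.

15


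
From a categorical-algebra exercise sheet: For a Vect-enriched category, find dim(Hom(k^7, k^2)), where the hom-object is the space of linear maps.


In Vect-enriched categories, Hom(k^n, k^m) is the space of m x n matrices.
dim(Hom(k^7, k^2)) = 2 * 7 = 14

14


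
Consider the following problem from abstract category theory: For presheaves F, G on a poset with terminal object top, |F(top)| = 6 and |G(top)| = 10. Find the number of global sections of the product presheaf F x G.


Global sections of a presheaf on a poset with terminal top satisfy
Gamma(H) ~ H(top). Presheaves admit pointwise products, so
(F x G)(top) = F(top) x G(top) (Cartesian product).
|Gamma(F x G)| = |F(top)| * |G(top)| = 6 * 10 = 60.

60


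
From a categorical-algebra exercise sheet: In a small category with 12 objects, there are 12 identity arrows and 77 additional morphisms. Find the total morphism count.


Each object has an identity morphism, giving 12 identities.
Adding the 77 non-identity morphisms:
Total = 12 + 77 = 89

89


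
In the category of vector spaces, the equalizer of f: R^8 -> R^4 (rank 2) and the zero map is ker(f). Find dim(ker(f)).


The equalizer of f and the zero map is ker(f).
By the rank-nullity theorem: dim(ker(f)) = dim(domain) - rank(f).
dim(ker(f)) = 8 - 2 = 6

6


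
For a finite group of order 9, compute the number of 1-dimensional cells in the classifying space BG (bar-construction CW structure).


In the bar-construction CW model of BG, the n-cells are indexed by
n-tuples [g_1|...|g_n] of non-identity elements of G (degenerate
simplices with some g_i = e do not contribute cells), so there are
(|G| - 1)^n n-cells.
For dim = 1 with |G| = 9:
cells = (9 - 1)^1 = 8^1 = 8

8


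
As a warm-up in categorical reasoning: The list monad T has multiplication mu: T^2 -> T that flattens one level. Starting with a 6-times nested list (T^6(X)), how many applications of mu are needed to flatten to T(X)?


Each application of mu: T^2 -> T removes one layer of nesting.
Starting at depth 6 (i.e., T^6(X)), we need to reach T(X).
Number of mu applications = 6 - 1 = 5

5


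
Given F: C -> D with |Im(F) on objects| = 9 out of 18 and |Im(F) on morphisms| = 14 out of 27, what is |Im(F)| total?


The image of F consists of distinct objects and distinct morphisms.
|Im(F)| on objects = 9
|Im(F)| on morphisms = 14
Total image cardinality = 9 + 14 = 23

23


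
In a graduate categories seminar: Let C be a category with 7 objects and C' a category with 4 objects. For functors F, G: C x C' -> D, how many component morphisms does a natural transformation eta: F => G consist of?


A natural transformation eta: F => G assigns one component morphism per
object of the domain category.
The domain is the product category C x C', so
|Ob(C x C')| = |Ob(C)| * |Ob(C')| = 7 * 4 = 28.
Therefore eta has 28 component morphisms.

28


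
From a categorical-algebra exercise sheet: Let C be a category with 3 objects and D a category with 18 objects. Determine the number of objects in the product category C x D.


The product category C x D has objects that are pairs (c, d).
Number of pairs = |Ob(C)| * |Ob(D)| = 3 * 18 = 54

54


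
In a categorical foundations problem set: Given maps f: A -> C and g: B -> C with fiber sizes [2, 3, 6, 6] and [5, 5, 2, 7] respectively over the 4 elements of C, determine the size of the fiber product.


The pullback A x_C B consists of pairs (a, b) with f(a) = g(b).
For each element c in C, the fiber product has |f^-1(c)| * |g^-1(c)| elements.
Summing over C: 2 * 5 + 3 * 5 + 6 * 2 + 6 * 7
= 10 + 15 + 12 + 42 = 79

79


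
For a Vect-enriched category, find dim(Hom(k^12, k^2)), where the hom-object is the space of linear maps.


In Vect-enriched categories, Hom(k^n, k^m) is the space of m x n matrices.
dim(Hom(k^12, k^2)) = 2 * 12 = 24

24


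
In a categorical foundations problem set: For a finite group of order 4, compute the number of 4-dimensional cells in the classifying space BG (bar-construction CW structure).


In the bar-construction CW model of BG, the n-cells are indexed by
n-tuples [g_1|...|g_n] of non-identity elements of G (degenerate
simplices with some g_i = e do not contribute cells), so there are
(|G| - 1)^n n-cells.
For dim = 4 with |G| = 4:
cells = (4 - 1)^4 = 3^4 = 81

81


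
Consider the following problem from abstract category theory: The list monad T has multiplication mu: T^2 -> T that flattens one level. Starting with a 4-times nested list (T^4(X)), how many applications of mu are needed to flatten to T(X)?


Each application of mu: T^2 -> T removes one layer of nesting.
Starting at depth 4 (i.e., T^4(X)), we need to reach T(X).
Number of mu applications = 4 - 1 = 3

3


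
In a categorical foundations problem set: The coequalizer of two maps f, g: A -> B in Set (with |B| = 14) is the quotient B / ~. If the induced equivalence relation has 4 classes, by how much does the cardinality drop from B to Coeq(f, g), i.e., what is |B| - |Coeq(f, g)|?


The coequalizer Coeq(f, g) = B / ~ has one element per equivalence class.
|B| = 14, |Coeq(f, g)| = 4.
|B| - |Coeq(f, g)| = 14 - 4 = 10.

10


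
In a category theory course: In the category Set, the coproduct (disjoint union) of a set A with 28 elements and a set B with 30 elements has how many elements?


In Set, the coproduct A + B is the disjoint union.
|A + B| = |A| + |B| = 28 + 30 = 58

58


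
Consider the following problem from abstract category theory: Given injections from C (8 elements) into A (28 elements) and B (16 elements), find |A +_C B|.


The pushout A +_C B identifies the images of C in A and B.
|A +_C B| = |A| + |B| - |C| (for injections).
= 28 + 16 - 8 = 36

36


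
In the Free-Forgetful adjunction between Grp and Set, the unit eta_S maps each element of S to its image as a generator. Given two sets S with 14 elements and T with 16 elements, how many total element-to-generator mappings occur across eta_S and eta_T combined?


The unit eta_X: X -> U(F(X)) of the Free-Forgetful adjunction
maps each element of X to a generator of F(X). For X = S + T (disjoint
union in Set), |S + T| = |S| + |T|.
Total mappings = 14 + 16 = 30.

30


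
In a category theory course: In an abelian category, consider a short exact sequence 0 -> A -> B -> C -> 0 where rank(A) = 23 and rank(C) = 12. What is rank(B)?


For a short exact sequence 0 -> A -> B -> C -> 0,
rank is additive: rank(B) = rank(A) + rank(C).
rank(B) = 23 + 12 = 35

35


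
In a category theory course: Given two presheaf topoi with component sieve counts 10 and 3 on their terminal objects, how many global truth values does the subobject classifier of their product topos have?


In a product of presheaf topoi E_1 x E_2, the subobject classifier
is Omega = Omega_1 x Omega_2 (componentwise), so
|Omega(top)| = |Omega_1(top_1)| * |Omega_2(top_2)|.
= 10 * 3 = 30.

30


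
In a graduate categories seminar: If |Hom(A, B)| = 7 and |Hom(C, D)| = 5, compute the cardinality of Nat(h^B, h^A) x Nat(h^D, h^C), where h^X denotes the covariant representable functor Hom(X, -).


By the Yoneda lemma, Nat(h^B, h^A) is isomorphic to Hom(A, B),
so |Nat(h^B, h^A)| = |Hom(A, B)| and |Nat(h^D, h^C)| = |Hom(C, D)|.
|Hom(A, B)| = 7, |Hom(C, D)| = 5.
|Nat(h^B, h^A) x Nat(h^D, h^C)| = 7 * 5 = 35

35


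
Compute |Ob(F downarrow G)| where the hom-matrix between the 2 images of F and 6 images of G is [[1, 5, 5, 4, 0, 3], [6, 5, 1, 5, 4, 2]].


Objects of (F downarrow G) are triples (a, b, h: F(a)->G(b)).
The count equals the sum of all entries in the hom-matrix.
sum(row 0) = 18
sum(row 1) = 23
Grand total = 41

41


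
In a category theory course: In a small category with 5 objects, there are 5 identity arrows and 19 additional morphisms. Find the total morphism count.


Each object has an identity morphism, giving 5 identities.
Adding the 19 non-identity morphisms:
Total = 5 + 19 = 24

24


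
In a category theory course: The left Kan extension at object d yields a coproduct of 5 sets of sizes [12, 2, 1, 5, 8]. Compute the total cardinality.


Pointwise, the left Kan extension (Lan_F H)(d) is the colimit, indexed
by the comma category (F downarrow d), of H composed with the
projection (F downarrow d) -> C. Here that colimit is given
as a coproduct (disjoint union) of sets, so its cardinality is the
sum of the sizes of the summands.
Coproduct of sets with sizes: 12 + 2 + 1 + 5 + 8
= 28

28


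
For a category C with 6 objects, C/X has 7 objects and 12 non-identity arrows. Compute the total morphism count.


In the slice category C/X, objects are morphisms to X.
Identity morphisms: 7 (one per object of C/X).
Non-identity morphisms: 12.
Total = 7 + 12 = 19

19


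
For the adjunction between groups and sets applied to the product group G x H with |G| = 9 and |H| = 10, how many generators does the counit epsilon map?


The counit epsilon_K: F(U(K)) -> K of the Free-Forgetful adjunction
maps |K| generators of F(U(K)) into K. For K = G x H (the product group),
|G x H| = |G| * |H|.
Total generators mapped = 9 * 10 = 90.

90


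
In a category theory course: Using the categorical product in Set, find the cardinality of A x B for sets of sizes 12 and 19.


In Set, the product A x B is the Cartesian product.
By the universal property, |A x B| = |A| * |B|.
|A x B| = 12 * 19 = 228

228


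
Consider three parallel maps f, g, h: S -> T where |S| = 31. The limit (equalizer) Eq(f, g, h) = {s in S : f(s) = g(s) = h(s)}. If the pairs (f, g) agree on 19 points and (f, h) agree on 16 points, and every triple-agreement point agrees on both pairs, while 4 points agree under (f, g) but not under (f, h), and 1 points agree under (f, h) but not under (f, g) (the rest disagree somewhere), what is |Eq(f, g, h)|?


Eq(f, g, h) is the triple-agreement set: points in S where all three
maps take the same value. Using inclusion-exclusion on the pairwise data:
Pair (f, g) agrees on 19 points; pair (f, h) on 16 points.
Points agreeing under (f, g) but not (f, h) = 4; under (f, h) but not (f, g) = 1.
Triple-agreement = agreement-in-(f, g) minus points that agree under (f, g) but not (f, h):
|Eq(f, g, h)| = 19 - 4 = 15
(cross-check via (f, h): 16 - 1 = 15.)

15


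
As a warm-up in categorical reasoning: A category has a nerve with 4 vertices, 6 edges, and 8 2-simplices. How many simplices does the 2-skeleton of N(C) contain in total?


The 2-skeleton of the nerve N(C) consists of simplices in dimensions 0, 1, 2:
  |N(C)_0| = 4 (objects)
  |N(C)_1| = 6 (morphisms)
  |N(C)_2| = 8 (composable pairs)
Total = 4 + 6 + 8 = 18

18


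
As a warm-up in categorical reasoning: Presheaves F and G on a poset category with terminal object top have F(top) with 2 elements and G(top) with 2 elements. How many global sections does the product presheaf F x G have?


Global sections of a presheaf on a poset with terminal top satisfy
Gamma(H) ~ H(top). Presheaves admit pointwise products, so
(F x G)(top) = F(top) x G(top) (Cartesian product).
|Gamma(F x G)| = |F(top)| * |G(top)| = 2 * 2 = 4.

4


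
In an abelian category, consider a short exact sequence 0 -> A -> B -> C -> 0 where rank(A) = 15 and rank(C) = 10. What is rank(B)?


For a short exact sequence 0 -> A -> B -> C -> 0,
rank is additive: rank(B) = rank(A) + rank(C).
rank(B) = 15 + 10 = 25

25


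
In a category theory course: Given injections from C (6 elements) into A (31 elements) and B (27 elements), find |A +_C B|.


The pushout A +_C B identifies the images of C in A and B.
|A +_C B| = |A| + |B| - |C| (for injections).
= 31 + 27 - 6 = 52

52


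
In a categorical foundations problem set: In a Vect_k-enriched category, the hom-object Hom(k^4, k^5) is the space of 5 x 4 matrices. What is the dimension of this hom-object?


In Vect-enriched categories, Hom(k^n, k^m) is the space of m x n matrices.
dim(Hom(k^4, k^5)) = 5 * 4 = 20

20


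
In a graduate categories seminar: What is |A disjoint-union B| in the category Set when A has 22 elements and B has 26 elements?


In Set, the coproduct A + B is the disjoint union.
|A + B| = |A| + |B| = 22 + 26 = 48

48


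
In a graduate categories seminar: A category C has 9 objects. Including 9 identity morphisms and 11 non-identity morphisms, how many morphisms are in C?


Each object has an identity morphism, giving 9 identities.
Adding the 11 non-identity morphisms:
Total = 9 + 11 = 20

20


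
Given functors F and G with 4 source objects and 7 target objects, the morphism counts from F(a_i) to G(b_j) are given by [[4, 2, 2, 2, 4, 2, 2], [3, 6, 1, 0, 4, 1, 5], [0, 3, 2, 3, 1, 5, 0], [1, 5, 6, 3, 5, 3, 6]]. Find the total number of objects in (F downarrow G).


Objects of (F downarrow G) are triples (a, b, h: F(a)->G(b)).
The count equals the sum of all entries in the hom-matrix.
sum(row 0) = 18
sum(row 1) = 20
sum(row 2) = 14
sum(row 3) = 29
Grand total = 81

81


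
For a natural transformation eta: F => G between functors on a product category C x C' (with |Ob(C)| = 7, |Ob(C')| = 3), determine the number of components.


A natural transformation eta: F => G assigns one component morphism per
object of the domain category.
The domain is the product category C x C', so
|Ob(C x C')| = |Ob(C)| * |Ob(C')| = 7 * 3 = 21.
Therefore eta has 21 component morphisms.

21


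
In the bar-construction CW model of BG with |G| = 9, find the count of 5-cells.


In the bar-construction CW model of BG, the n-cells are indexed by
n-tuples [g_1|...|g_n] of non-identity elements of G (degenerate
simplices with some g_i = e do not contribute cells), so there are
(|G| - 1)^n n-cells.
For dim = 5 with |G| = 9:
cells = (9 - 1)^5 = 8^5 = 32768

32768


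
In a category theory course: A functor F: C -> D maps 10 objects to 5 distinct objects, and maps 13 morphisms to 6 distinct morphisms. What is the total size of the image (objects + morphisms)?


The image of F consists of distinct objects and distinct morphisms.
|Im(F)| on objects = 5
|Im(F)| on morphisms = 6
Total image cardinality = 5 + 6 = 11

11


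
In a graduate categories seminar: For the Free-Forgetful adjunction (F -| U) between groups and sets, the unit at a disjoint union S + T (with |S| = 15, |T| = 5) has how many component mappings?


The unit eta_X: X -> U(F(X)) of the Free-Forgetful adjunction
maps each element of X to a generator of F(X). For X = S + T (disjoint
union in Set), |S + T| = |S| + |T|.
Total mappings = 15 + 5 = 20.

20


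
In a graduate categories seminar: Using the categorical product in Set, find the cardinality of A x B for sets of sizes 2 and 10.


In Set, the product A x B is the Cartesian product.
By the universal property, |A x B| = |A| * |B|.
|A x B| = 2 * 10 = 20

20


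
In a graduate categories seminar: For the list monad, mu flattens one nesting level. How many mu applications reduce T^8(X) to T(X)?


Each application of mu: T^2 -> T removes one layer of nesting.
Starting at depth 8 (i.e., T^8(X)), we need to reach T(X).
Number of mu applications = 8 - 1 = 7

7


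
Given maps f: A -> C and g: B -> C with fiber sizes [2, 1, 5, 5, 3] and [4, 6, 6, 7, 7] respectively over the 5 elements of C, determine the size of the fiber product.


The pullback A x_C B consists of pairs (a, b) with f(a) = g(b).
For each element c in C, the fiber product has |f^-1(c)| * |g^-1(c)| elements.
Summing over C: 2 * 4 + 1 * 6 + 5 * 6 + 5 * 7 + 3 * 7
= 8 + 6 + 30 + 35 + 21 = 100

100


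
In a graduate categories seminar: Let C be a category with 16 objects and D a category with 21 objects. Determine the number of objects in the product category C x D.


The product category C x D has objects that are pairs (c, d).
Number of pairs = |Ob(C)| * |Ob(D)| = 16 * 21 = 336

336


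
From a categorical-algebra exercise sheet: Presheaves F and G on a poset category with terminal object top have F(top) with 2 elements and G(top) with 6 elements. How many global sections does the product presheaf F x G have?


Global sections of a presheaf on a poset with terminal top satisfy
Gamma(H) ~ H(top). Presheaves admit pointwise products, so
(F x G)(top) = F(top) x G(top) (Cartesian product).
|Gamma(F x G)| = |F(top)| * |G(top)| = 2 * 6 = 12.

12


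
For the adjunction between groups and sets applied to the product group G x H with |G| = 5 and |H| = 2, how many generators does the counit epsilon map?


The counit epsilon_K: F(U(K)) -> K of the Free-Forgetful adjunction
maps |K| generators of F(U(K)) into K. For K = G x H (the product group),
|G x H| = |G| * |H|.
Total generators mapped = 5 * 2 = 10.

10


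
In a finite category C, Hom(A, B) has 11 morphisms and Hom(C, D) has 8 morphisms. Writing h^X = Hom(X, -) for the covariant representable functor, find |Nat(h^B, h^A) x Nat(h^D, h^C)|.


By the Yoneda lemma, Nat(h^B, h^A) is isomorphic to Hom(A, B),
so |Nat(h^B, h^A)| = |Hom(A, B)| and |Nat(h^D, h^C)| = |Hom(C, D)|.
|Hom(A, B)| = 11, |Hom(C, D)| = 8.
|Nat(h^B, h^A) x Nat(h^D, h^C)| = 11 * 8 = 88

88


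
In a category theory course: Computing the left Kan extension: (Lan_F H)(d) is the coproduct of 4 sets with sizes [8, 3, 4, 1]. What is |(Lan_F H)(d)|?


Pointwise, the left Kan extension (Lan_F H)(d) is the colimit, indexed
by the comma category (F downarrow d), of H composed with the
projection (F downarrow d) -> C. Here that colimit is given
as a coproduct (disjoint union) of sets, so its cardinality is the
sum of the sizes of the summands.
Coproduct of sets with sizes: 8 + 3 + 4 + 1
= 16

16


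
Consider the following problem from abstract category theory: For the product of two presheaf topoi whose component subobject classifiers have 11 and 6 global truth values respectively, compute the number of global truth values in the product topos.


In a product of presheaf topoi E_1 x E_2, the subobject classifier
is Omega = Omega_1 x Omega_2 (componentwise), so
|Omega(top)| = |Omega_1(top_1)| * |Omega_2(top_2)|.
= 11 * 6 = 66.

66


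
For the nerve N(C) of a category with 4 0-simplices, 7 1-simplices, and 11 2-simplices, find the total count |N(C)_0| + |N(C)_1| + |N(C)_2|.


The 2-skeleton of the nerve N(C) consists of simplices in dimensions 0, 1, 2:
  |N(C)_0| = 4 (objects)
  |N(C)_1| = 7 (morphisms)
  |N(C)_2| = 11 (composable pairs)
Total = 4 + 7 + 11 = 22

22


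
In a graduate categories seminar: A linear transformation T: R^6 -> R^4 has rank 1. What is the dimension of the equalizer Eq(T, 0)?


The equalizer of f and the zero map is ker(f).
By the rank-nullity theorem: dim(ker(f)) = dim(domain) - rank(f).
dim(ker(f)) = 6 - 1 = 5

5


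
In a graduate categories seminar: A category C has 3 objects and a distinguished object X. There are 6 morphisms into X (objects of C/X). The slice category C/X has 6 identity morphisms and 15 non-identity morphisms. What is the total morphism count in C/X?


In the slice category C/X, objects are morphisms to X.
Identity morphisms: 6 (one per object of C/X).
Non-identity morphisms: 15.
Total = 6 + 15 = 21

21


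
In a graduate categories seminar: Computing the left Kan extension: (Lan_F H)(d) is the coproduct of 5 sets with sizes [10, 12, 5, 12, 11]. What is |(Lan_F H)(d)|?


Pointwise, the left Kan extension (Lan_F H)(d) is the colimit, indexed
by the comma category (F downarrow d), of H composed with the
projection (F downarrow d) -> C. Here that colimit is given
as a coproduct (disjoint union) of sets, so its cardinality is the
sum of the sizes of the summands.
Coproduct of sets with sizes: 10 + 12 + 5 + 12 + 11
= 50

50


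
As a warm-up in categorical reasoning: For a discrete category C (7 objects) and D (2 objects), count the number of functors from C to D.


A functor from a discrete category C to D is determined by
where each object maps. Each of the 7 objects of C can map
to any of the 2 objects of D independently.
Number of functors = 2^7 = 128

128


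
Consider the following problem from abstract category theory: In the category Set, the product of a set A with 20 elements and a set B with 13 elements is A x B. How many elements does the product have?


In Set, the product A x B is the Cartesian product.
By the universal property, |A x B| = |A| * |B|.
|A x B| = 20 * 13 = 260

260


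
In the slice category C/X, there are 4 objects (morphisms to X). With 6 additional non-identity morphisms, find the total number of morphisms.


In the slice category C/X, objects are morphisms to X.
Identity morphisms: 4 (one per object of C/X).
Non-identity morphisms: 6.
Total = 4 + 6 = 10

10


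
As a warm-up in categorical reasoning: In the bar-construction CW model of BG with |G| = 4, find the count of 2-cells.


In the bar-construction CW model of BG, the n-cells are indexed by
n-tuples [g_1|...|g_n] of non-identity elements of G (degenerate
simplices with some g_i = e do not contribute cells), so there are
(|G| - 1)^n n-cells.
For dim = 2 with |G| = 4:
cells = (4 - 1)^2 = 3^2 = 9

9
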